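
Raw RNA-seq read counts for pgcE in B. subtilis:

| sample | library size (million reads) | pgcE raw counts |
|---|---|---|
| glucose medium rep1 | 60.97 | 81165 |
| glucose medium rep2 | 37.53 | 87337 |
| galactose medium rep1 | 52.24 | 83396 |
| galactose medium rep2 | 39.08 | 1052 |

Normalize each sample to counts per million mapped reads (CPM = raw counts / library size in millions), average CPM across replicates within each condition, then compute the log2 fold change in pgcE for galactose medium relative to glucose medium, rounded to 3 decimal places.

-1.172

CPM(glucose medium rep1) = 81165 / 60.97 = 1331.2285
CPM(glucose medium rep2) = 87337 / 37.53 = 2327.1250
CPM(galactose medium rep1) = 83396 / 52.24 = 1596.4012
CPM(galactose medium rep2) = 1052 / 39.08 = 26.9191
mean CPM(glucose medium) = 1829.1767; mean CPM(galactose medium) = 811.6602
Fold change = 811.6602 / 1829.1767 = 0.44373
log2(0.44373) = -1.1722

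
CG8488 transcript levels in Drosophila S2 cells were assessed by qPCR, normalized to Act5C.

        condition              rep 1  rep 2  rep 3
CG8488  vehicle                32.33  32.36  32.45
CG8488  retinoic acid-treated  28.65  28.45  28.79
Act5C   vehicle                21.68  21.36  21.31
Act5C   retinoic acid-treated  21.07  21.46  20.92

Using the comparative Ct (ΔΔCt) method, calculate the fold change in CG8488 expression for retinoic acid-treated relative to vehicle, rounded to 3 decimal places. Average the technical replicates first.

10.928

Mean Ct: CG8488 vehicle 32.380; CG8488 retinoic acid-treated 28.630; Act5C vehicle 21.450; Act5C retinoic acid-treated 21.150
ΔCt(vehicle) = 32.380 − 21.450 = 10.930
ΔCt(retinoic acid-treated) = 28.630 − 21.150 = 7.480
ΔΔCt = 7.480 − 10.930 = -3.450
Fold change = 2^(−(-3.450)) = 2^3.450 = 10.9283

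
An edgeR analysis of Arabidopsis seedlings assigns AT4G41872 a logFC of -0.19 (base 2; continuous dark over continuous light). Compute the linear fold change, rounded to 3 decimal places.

0.877

Fold change = 2^(-0.19) = 0.8766
That is, AT4G41872 drops to 87.7% of the continuous light level.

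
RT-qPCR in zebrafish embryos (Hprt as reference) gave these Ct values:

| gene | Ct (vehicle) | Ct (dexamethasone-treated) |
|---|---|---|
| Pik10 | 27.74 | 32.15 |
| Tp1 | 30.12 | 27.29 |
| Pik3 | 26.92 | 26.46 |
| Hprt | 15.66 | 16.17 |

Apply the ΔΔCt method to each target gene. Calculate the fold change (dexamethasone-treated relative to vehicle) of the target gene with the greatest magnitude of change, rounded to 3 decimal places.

Pik10: ΔΔCt = (32.15−16.17) − (27.74−15.66) = 15.98 − 12.08 = 3.90; fold change = 2^-3.90 = 0.067
Tp1: ΔΔCt = (27.29−16.17) − (30.12−15.66) = 11.12 − 14.46 = -3.34; fold change = 2^3.34 = 10.126
Pik3: ΔΔCt = (26.46−16.17) − (26.92−15.66) = 10.29 − 11.26 = -0.97; fold change = 2^0.97 = 1.959
Pik10 has the largest |ΔΔCt| = 3.90.

0.067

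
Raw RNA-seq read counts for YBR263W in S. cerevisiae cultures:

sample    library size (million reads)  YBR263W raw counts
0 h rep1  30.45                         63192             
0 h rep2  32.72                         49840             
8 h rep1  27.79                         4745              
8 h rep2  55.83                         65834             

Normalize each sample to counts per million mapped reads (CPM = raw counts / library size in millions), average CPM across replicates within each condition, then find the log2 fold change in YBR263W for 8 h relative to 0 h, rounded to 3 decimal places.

-1.415

CPM(0 h rep1) = 63192 / 30.45 = 2075.2709
CPM(0 h rep2) = 49840 / 32.72 = 1523.2274
CPM(8 h rep1) = 4745 / 27.79 = 170.7449
CPM(8 h rep2) = 65834 / 55.83 = 1179.1868
mean CPM(0 h) = 1799.2492; mean CPM(8 h) = 674.9658
Fold change = 674.9658 / 1799.2492 = 0.37514
log2(0.37514) = -1.4145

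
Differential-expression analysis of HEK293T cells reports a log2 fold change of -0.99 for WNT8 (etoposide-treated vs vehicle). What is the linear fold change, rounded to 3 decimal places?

Fold change = 2^(-0.99) = 0.5035

0.503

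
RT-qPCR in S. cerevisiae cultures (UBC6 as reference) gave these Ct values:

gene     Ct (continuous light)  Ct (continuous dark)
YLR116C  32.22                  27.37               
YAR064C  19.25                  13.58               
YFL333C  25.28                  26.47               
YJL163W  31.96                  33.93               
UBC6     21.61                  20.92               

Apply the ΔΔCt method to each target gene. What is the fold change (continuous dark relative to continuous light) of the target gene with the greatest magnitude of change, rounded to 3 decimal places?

31.559

YLR116C: ΔΔCt = (27.37−20.92) − (32.22−21.61) = 6.45 − 10.61 = -4.16; fold change = 2^4.16 = 17.877
YAR064C: ΔΔCt = (13.58−20.92) − (19.25−21.61) = -7.34 − (-2.36) = -4.98; fold change = 2^4.98 = 31.559
YFL333C: ΔΔCt = (26.47−20.92) − (25.28−21.61) = 5.55 − 3.67 = 1.88; fold change = 2^-1.88 = 0.272
YJL163W: ΔΔCt = (33.93−20.92) − (31.96−21.61) = 13.01 − 10.35 = 2.66; fold change = 2^-2.66 = 0.158
YAR064C has the largest |ΔΔCt| = 4.98.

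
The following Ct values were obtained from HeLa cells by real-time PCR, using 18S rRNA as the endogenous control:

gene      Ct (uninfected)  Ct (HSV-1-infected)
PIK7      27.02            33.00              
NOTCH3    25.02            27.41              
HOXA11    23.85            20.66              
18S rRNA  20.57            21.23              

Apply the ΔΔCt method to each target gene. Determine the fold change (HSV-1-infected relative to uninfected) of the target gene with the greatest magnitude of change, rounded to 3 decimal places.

PIK7: ΔΔCt = (33.00−21.23) − (27.02−20.57) = 11.77 − 6.45 = 5.32; fold change = 2^-5.32 = 0.025
NOTCH3: ΔΔCt = (27.41−21.23) − (25.02−20.57) = 6.18 − 4.45 = 1.73; fold change = 2^-1.73 = 0.301
HOXA11: ΔΔCt = (20.66−21.23) − (23.85−20.57) = -0.57 − 3.28 = -3.85; fold change = 2^3.85 = 14.420
PIK7 has the largest |ΔΔCt| = 5.32.

0.025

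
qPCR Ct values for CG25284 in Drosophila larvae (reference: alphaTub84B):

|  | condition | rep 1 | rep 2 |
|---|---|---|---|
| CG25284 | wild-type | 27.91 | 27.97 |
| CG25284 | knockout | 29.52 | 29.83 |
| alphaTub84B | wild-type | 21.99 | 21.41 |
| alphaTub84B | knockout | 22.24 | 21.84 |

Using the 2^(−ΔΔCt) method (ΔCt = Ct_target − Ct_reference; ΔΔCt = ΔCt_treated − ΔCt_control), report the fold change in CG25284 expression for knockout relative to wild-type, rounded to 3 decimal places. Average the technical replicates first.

0.380

Mean Ct: CG25284 wild-type 27.940; CG25284 knockout 29.675; alphaTub84B wild-type 21.700; alphaTub84B knockout 22.040
ΔCt(wild-type) = 27.940 − 21.700 = 6.240
ΔCt(knockout) = 29.675 − 22.040 = 7.635
ΔΔCt = 7.635 − 6.240 = 1.395
Fold change = 2^(−1.395) = 0.3802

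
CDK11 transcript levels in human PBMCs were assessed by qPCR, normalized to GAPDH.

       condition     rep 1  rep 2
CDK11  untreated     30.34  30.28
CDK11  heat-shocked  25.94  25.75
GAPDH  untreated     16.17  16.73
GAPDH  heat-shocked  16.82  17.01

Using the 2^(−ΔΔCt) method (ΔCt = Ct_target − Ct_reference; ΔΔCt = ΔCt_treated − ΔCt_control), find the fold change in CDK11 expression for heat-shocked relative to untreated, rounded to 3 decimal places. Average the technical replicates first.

30.484

Mean Ct: CDK11 untreated 30.310; CDK11 heat-shocked 25.845; GAPDH untreated 16.450; GAPDH heat-shocked 16.915
ΔCt(untreated) = 30.310 − 16.450 = 13.860
ΔCt(heat-shocked) = 25.845 − 16.915 = 8.930
ΔΔCt = 8.930 − 13.860 = -4.930
Fold change = 2^(−(-4.930)) = 2^4.930 = 30.4844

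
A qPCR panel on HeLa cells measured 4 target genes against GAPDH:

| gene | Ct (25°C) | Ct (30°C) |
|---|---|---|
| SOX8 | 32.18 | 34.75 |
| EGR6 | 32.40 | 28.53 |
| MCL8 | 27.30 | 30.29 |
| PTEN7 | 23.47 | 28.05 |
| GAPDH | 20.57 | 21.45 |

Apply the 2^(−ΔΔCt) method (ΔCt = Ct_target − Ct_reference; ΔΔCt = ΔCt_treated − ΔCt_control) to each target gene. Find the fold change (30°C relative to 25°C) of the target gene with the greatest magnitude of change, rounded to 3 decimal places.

26.909

SOX8: ΔΔCt = (34.75−21.45) − (32.18−20.57) = 13.30 − 11.61 = 1.69; fold change = 2^-1.69 = 0.310
EGR6: ΔΔCt = (28.53−21.45) − (32.40−20.57) = 7.08 − 11.83 = -4.75; fold change = 2^4.75 = 26.909
MCL8: ΔΔCt = (30.29−21.45) − (27.30−20.57) = 8.84 − 6.73 = 2.11; fold change = 2^-2.11 = 0.232
PTEN7: ΔΔCt = (28.05−21.45) − (23.47−20.57) = 6.60 − 2.90 = 3.70; fold change = 2^-3.70 = 0.077
EGR6 has the largest |ΔΔCt| = 4.75.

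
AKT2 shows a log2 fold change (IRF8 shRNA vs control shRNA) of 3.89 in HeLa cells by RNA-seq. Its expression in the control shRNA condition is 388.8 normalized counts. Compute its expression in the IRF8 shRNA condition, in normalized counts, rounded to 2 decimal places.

Fold change = 2^(3.89) = 14.8254
IRF8 shRNA expression = 388.8 × 14.8254 = 5764.12

5764.12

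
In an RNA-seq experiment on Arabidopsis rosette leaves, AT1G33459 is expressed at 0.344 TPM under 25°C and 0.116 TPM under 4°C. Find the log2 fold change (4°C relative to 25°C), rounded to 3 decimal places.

Fold change = 0.116 / 0.344 = 0.3372
log2(0.3372) = -1.5683

-1.568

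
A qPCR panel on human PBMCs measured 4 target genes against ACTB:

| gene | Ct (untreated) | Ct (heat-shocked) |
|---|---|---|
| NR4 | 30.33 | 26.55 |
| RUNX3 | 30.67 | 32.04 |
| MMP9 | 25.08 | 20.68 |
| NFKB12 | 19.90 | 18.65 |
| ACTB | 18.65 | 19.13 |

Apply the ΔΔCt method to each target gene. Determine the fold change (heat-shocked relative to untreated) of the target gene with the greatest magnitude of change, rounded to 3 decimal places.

NR4: ΔΔCt = (26.55−19.13) − (30.33−18.65) = 7.42 − 11.68 = -4.26; fold change = 2^4.26 = 19.160
RUNX3: ΔΔCt = (32.04−19.13) − (30.67−18.65) = 12.91 − 12.02 = 0.89; fold change = 2^-0.89 = 0.540
MMP9: ΔΔCt = (20.68−19.13) − (25.08−18.65) = 1.55 − 6.43 = -4.88; fold change = 2^4.88 = 29.446
NFKB12: ΔΔCt = (18.65−19.13) − (19.90−18.65) = -0.48 − 1.25 = -1.73; fold change = 2^1.73 = 3.317
MMP9 has the largest |ΔΔCt| = 4.88.

29.446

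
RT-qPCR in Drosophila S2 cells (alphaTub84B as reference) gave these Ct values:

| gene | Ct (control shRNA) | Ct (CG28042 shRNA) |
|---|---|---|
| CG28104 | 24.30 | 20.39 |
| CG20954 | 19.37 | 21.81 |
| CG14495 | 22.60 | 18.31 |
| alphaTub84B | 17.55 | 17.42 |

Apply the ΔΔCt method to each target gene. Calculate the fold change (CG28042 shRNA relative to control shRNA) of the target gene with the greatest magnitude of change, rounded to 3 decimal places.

CG28104: ΔΔCt = (20.39−17.42) − (24.30−17.55) = 2.97 − 6.75 = -3.78; fold change = 2^3.78 = 13.737
CG20954: ΔΔCt = (21.81−17.42) − (19.37−17.55) = 4.39 − 1.82 = 2.57; fold change = 2^-2.57 = 0.168
CG14495: ΔΔCt = (18.31−17.42) − (22.60−17.55) = 0.89 − 5.05 = -4.16; fold change = 2^4.16 = 17.877
CG14495 has the largest |ΔΔCt| = 4.16.

17.877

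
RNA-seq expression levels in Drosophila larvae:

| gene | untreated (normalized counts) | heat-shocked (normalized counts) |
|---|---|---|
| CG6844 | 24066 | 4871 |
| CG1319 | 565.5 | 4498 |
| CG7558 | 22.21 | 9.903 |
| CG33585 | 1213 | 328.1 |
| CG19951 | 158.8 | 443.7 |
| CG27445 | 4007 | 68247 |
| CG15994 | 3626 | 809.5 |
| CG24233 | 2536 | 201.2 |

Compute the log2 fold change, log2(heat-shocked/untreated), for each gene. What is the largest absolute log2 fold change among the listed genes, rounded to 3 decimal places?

log2(4871/24066) = -2.305  (CG6844)
log2(4498/565.5) = 2.992  (CG1319)
log2(9.903/22.21) = -1.165  (CG7558)
log2(328.1/1213) = -1.886  (CG33585)
log2(443.7/158.8) = 1.482  (CG19951)
log2(68247/4007) = 4.090  (CG27445)
log2(809.5/3626) = -2.163  (CG15994)
log2(201.2/2536) = -3.656  (CG24233)
The largest magnitude belongs to CG27445.

4.090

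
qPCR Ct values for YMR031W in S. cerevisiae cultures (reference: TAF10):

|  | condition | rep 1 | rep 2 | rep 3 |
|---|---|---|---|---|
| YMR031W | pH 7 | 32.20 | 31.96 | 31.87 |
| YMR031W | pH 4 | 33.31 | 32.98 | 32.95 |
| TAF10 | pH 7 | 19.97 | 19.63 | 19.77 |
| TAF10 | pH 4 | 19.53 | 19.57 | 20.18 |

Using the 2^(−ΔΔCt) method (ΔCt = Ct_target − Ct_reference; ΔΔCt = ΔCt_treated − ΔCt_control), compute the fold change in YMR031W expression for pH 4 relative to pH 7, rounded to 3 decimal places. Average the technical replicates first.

Mean Ct: YMR031W pH 7 32.010; YMR031W pH 4 33.080; TAF10 pH 7 19.790; TAF10 pH 4 19.760
ΔCt(pH 7) = 32.010 − 19.790 = 12.220
ΔCt(pH 4) = 33.080 − 19.760 = 13.320
ΔΔCt = 13.320 − 12.220 = 1.100
Fold change = 2^(−1.100) = 0.4665

0.467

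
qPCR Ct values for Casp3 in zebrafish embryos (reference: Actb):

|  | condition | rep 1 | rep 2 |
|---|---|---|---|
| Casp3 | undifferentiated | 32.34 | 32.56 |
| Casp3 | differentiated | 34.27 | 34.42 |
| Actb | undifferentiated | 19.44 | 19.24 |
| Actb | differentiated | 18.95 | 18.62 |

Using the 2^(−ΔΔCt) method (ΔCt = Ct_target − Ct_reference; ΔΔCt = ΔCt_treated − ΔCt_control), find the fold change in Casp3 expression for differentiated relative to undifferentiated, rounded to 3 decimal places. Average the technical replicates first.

Mean Ct: Casp3 undifferentiated 32.450; Casp3 differentiated 34.345; Actb undifferentiated 19.340; Actb differentiated 18.785
ΔCt(undifferentiated) = 32.450 − 19.340 = 13.110
ΔCt(differentiated) = 34.345 − 18.785 = 15.560
ΔΔCt = 15.560 − 13.110 = 2.450
Fold change = 2^(−2.450) = 0.1830

0.183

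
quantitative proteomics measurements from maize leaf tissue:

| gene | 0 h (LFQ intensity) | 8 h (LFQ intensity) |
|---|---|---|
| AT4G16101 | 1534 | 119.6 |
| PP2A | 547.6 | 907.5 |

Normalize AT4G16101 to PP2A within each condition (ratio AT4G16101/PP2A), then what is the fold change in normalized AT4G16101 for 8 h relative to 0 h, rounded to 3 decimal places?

0.047

AT4G16101/PP2A (0 h) = 1534 / 547.6 = 2.8013
AT4G16101/PP2A (8 h) = 119.6 / 907.5 = 0.13179
Fold change = 0.13179 / 2.8013 = 0.0470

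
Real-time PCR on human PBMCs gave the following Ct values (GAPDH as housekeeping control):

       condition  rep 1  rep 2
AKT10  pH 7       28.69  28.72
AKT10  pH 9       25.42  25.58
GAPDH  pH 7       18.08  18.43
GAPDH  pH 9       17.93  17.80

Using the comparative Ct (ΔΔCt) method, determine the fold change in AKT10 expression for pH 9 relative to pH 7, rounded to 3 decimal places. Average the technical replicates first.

7.037

Mean Ct: AKT10 pH 7 28.705; AKT10 pH 9 25.500; GAPDH pH 7 18.255; GAPDH pH 9 17.865
ΔCt(pH 7) = 28.705 − 18.255 = 10.450
ΔCt(pH 9) = 25.500 − 17.865 = 7.635
ΔΔCt = 7.635 − 10.450 = -2.815
Fold change = 2^(−(-2.815)) = 2^2.815 = 7.0372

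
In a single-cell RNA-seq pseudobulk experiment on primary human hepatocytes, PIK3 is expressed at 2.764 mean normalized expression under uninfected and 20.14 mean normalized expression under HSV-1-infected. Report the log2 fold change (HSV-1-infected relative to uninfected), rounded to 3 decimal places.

Fold change = 20.14 / 2.764 = 7.2865
log2(7.2865) = 2.8652

2.865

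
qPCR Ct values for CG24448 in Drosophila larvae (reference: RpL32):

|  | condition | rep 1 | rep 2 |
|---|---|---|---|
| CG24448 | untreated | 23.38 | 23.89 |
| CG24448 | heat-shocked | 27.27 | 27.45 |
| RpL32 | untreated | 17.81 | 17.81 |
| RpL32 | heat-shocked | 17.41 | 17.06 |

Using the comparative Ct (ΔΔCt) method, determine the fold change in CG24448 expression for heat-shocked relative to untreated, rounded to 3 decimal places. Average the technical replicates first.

0.051

Mean Ct: CG24448 untreated 23.635; CG24448 heat-shocked 27.360; RpL32 untreated 17.810; RpL32 heat-shocked 17.235
ΔCt(untreated) = 23.635 − 17.810 = 5.825
ΔCt(heat-shocked) = 27.360 − 17.235 = 10.125
ΔΔCt = 10.125 − 5.825 = 4.300
Fold change = 2^(−4.300) = 0.0508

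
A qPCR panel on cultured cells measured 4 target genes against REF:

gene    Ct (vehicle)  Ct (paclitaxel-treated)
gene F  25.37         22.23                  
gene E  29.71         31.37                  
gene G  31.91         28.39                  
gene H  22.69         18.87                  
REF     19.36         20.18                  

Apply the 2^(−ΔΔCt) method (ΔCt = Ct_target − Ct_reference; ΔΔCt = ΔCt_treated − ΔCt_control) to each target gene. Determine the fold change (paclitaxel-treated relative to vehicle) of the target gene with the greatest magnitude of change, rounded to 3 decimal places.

24.933

gene F: ΔΔCt = (22.23−20.18) − (25.37−19.36) = 2.05 − 6.01 = -3.96; fold change = 2^3.96 = 15.562
gene E: ΔΔCt = (31.37−20.18) − (29.71−19.36) = 11.19 − 10.35 = 0.84; fold change = 2^-0.84 = 0.559
gene G: ΔΔCt = (28.39−20.18) − (31.91−19.36) = 8.21 − 12.55 = -4.34; fold change = 2^4.34 = 20.252
gene H: ΔΔCt = (18.87−20.18) − (22.69−19.36) = -1.31 − 3.33 = -4.64; fold change = 2^4.64 = 24.933
gene H has the largest |ΔΔCt| = 4.64.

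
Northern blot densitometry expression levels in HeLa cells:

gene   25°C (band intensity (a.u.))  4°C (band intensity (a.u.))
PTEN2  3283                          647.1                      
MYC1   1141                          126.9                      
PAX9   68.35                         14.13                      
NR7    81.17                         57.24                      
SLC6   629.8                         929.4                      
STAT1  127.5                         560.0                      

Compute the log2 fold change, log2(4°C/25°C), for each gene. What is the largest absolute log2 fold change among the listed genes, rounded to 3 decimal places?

log2(647.1/3283) = -2.343  (PTEN2)
log2(126.9/1141) = -3.169  (MYC1)
log2(14.13/68.35) = -2.274  (PAX9)
log2(57.24/81.17) = -0.504  (NR7)
log2(929.4/629.8) = 0.561  (SLC6)
log2(560.0/127.5) = 2.135  (STAT1)
The largest magnitude belongs to MYC1.

3.169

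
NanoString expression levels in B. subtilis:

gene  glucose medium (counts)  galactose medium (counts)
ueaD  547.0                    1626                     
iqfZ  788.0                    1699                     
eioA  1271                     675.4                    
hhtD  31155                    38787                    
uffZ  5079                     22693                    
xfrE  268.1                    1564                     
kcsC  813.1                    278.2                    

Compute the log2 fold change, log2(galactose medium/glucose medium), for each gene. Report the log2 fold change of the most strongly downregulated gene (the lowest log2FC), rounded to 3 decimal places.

log2(1626/547.0) = 1.572  (ueaD)
log2(1699/788.0) = 1.108  (iqfZ)
log2(675.4/1271) = -0.912  (eioA)
log2(38787/31155) = 0.316  (hhtD)
log2(22693/5079) = 2.160  (uffZ)
log2(1564/268.1) = 2.544  (xfrE)
log2(278.2/813.1) = -1.547  (kcsC)
kcsC is most strongly downregulated.

-1.547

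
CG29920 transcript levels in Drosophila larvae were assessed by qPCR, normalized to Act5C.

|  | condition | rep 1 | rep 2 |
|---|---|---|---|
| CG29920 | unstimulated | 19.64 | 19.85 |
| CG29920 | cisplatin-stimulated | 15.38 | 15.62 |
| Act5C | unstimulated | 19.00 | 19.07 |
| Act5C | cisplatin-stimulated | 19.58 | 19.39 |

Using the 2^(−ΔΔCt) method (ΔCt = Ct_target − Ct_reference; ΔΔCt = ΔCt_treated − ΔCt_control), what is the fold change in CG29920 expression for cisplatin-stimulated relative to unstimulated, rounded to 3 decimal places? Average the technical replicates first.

Mean Ct: CG29920 unstimulated 19.745; CG29920 cisplatin-stimulated 15.500; Act5C unstimulated 19.035; Act5C cisplatin-stimulated 19.485
ΔCt(unstimulated) = 19.745 − 19.035 = 0.710
ΔCt(cisplatin-stimulated) = 15.500 − 19.485 = -3.985
ΔΔCt = -3.985 − 0.710 = -4.695
Fold change = 2^(−(-4.695)) = 2^4.695 = 25.9022

25.902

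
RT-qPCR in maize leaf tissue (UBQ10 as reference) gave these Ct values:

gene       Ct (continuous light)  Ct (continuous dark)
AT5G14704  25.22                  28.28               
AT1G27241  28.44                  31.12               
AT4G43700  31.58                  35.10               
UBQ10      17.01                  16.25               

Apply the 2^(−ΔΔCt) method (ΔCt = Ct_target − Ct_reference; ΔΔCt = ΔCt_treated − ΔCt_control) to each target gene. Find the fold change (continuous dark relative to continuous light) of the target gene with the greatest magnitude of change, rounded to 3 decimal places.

0.051

AT5G14704: ΔΔCt = (28.28−16.25) − (25.22−17.01) = 12.03 − 8.21 = 3.82; fold change = 2^-3.82 = 0.071
AT1G27241: ΔΔCt = (31.12−16.25) − (28.44−17.01) = 14.87 − 11.43 = 3.44; fold change = 2^-3.44 = 0.092
AT4G43700: ΔΔCt = (35.10−16.25) − (31.58−17.01) = 18.85 − 14.57 = 4.28; fold change = 2^-4.28 = 0.051
AT4G43700 has the largest |ΔΔCt| = 4.28.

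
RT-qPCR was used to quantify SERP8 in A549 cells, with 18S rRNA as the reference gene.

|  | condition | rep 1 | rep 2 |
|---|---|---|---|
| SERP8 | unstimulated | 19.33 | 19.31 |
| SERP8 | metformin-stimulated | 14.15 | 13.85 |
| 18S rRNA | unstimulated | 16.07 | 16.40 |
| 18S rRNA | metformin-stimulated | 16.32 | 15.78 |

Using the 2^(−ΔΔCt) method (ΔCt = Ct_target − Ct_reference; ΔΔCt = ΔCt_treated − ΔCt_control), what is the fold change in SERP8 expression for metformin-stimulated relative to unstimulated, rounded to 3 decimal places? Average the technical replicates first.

35.139

Mean Ct: SERP8 unstimulated 19.320; SERP8 metformin-stimulated 14.000; 18S rRNA unstimulated 16.235; 18S rRNA metformin-stimulated 16.050
ΔCt(unstimulated) = 19.320 − 16.235 = 3.085
ΔCt(metformin-stimulated) = 14.000 − 16.050 = -2.050
ΔΔCt = -2.050 − 3.085 = -5.135
Fold change = 2^(−(-5.135)) = 2^5.135 = 35.1390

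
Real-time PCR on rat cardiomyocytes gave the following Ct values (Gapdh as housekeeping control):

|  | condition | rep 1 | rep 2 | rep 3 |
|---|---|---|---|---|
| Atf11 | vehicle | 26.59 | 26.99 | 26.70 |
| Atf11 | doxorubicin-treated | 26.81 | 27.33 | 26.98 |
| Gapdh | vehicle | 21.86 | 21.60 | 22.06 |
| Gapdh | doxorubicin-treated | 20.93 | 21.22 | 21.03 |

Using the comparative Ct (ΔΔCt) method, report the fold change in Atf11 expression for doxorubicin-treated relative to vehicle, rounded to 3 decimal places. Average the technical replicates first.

Mean Ct: Atf11 vehicle 26.760; Atf11 doxorubicin-treated 27.040; Gapdh vehicle 21.840; Gapdh doxorubicin-treated 21.060
ΔCt(vehicle) = 26.760 − 21.840 = 4.920
ΔCt(doxorubicin-treated) = 27.040 − 21.060 = 5.980
ΔΔCt = 5.980 − 4.920 = 1.060
Fold change = 2^(−1.060) = 0.4796

0.480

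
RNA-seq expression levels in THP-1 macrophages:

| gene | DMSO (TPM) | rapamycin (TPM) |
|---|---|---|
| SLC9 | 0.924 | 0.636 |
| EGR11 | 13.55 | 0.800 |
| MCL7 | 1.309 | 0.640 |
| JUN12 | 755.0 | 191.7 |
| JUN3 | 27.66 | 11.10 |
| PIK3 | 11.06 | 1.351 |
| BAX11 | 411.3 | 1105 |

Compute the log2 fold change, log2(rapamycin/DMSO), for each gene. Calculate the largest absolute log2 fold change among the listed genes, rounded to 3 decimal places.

log2(0.636/0.924) = -0.539  (SLC9)
log2(0.800/13.55) = -4.082  (EGR11)
log2(0.640/1.309) = -1.032  (MCL7)
log2(191.7/755.0) = -1.978  (JUN12)
log2(11.10/27.66) = -1.317  (JUN3)
log2(1.351/11.06) = -3.033  (PIK3)
log2(1105/411.3) = 1.426  (BAX11)
The largest magnitude belongs to EGR11.

4.082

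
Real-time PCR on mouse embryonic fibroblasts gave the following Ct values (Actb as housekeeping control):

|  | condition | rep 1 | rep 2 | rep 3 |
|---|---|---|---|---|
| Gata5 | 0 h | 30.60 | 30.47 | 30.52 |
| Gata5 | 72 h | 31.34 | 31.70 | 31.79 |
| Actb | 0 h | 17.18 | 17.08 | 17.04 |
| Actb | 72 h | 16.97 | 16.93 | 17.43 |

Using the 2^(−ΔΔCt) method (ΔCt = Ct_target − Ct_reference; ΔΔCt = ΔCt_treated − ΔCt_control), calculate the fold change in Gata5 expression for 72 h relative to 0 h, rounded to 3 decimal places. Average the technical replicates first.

0.476

Mean Ct: Gata5 0 h 30.530; Gata5 72 h 31.610; Actb 0 h 17.100; Actb 72 h 17.110
ΔCt(0 h) = 30.530 − 17.100 = 13.430
ΔCt(72 h) = 31.610 − 17.110 = 14.500
ΔΔCt = 14.500 − 13.430 = 1.070
Fold change = 2^(−1.070) = 0.4763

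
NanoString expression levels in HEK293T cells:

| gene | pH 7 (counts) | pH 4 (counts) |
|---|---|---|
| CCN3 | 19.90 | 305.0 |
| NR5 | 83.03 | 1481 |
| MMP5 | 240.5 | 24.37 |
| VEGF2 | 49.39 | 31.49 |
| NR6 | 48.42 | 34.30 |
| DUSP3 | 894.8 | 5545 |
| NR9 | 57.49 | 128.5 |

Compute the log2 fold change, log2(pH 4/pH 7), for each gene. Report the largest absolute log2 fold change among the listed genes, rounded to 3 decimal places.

4.157

log2(305.0/19.90) = 3.938  (CCN3)
log2(1481/83.03) = 4.157  (NR5)
log2(24.37/240.5) = -3.303  (MMP5)
log2(31.49/49.39) = -0.649  (VEGF2)
log2(34.30/48.42) = -0.497  (NR6)
log2(5545/894.8) = 2.632  (DUSP3)
log2(128.5/57.49) = 1.160  (NR9)
The largest magnitude belongs to NR5.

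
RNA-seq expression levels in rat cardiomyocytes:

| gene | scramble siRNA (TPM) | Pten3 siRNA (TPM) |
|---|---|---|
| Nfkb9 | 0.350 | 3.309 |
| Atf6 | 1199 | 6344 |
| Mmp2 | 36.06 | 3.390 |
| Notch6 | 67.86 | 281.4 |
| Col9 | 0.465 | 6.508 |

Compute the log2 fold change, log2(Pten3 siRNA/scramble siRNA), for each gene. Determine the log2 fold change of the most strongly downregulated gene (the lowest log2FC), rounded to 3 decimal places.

log2(3.309/0.350) = 3.241  (Nfkb9)
log2(6344/1199) = 2.404  (Atf6)
log2(3.390/36.06) = -3.411  (Mmp2)
log2(281.4/67.86) = 2.052  (Notch6)
log2(6.508/0.465) = 3.807  (Col9)
Mmp2 is most strongly downregulated.

-3.411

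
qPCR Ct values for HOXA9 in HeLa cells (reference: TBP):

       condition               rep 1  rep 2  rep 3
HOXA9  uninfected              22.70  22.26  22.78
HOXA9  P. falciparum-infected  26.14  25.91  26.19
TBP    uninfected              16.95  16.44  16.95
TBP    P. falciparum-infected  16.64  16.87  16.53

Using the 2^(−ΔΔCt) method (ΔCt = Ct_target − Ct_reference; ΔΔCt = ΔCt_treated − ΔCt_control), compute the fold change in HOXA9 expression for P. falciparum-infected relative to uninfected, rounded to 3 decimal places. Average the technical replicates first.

Mean Ct: HOXA9 uninfected 22.580; HOXA9 P. falciparum-infected 26.080; TBP uninfected 16.780; TBP P. falciparum-infected 16.680
ΔCt(uninfected) = 22.580 − 16.780 = 5.800
ΔCt(P. falciparum-infected) = 26.080 − 16.680 = 9.400
ΔΔCt = 9.400 − 5.800 = 3.600
Fold change = 2^(−3.600) = 0.0825

0.082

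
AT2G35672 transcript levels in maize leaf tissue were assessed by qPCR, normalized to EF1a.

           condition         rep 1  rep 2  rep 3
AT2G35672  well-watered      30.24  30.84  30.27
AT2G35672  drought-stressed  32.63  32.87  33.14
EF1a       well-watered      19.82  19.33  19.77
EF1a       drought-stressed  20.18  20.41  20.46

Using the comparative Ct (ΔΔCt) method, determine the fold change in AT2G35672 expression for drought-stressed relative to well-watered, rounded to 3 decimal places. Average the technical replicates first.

0.304

Mean Ct: AT2G35672 well-watered 30.450; AT2G35672 drought-stressed 32.880; EF1a well-watered 19.640; EF1a drought-stressed 20.350
ΔCt(well-watered) = 30.450 − 19.640 = 10.810
ΔCt(drought-stressed) = 32.880 − 20.350 = 12.530
ΔΔCt = 12.530 − 10.810 = 1.720
Fold change = 2^(−1.720) = 0.3035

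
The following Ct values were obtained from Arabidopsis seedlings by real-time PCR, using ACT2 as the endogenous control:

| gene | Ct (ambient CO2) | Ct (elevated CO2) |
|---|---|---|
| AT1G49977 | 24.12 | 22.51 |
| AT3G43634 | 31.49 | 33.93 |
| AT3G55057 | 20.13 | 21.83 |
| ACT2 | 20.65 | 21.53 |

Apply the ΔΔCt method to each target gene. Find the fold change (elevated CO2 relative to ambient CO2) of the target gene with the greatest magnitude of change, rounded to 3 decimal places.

AT1G49977: ΔΔCt = (22.51−21.53) − (24.12−20.65) = 0.98 − 3.47 = -2.49; fold change = 2^2.49 = 5.618
AT3G43634: ΔΔCt = (33.93−21.53) − (31.49−20.65) = 12.40 − 10.84 = 1.56; fold change = 2^-1.56 = 0.339
AT3G55057: ΔΔCt = (21.83−21.53) − (20.13−20.65) = 0.30 − (-0.52) = 0.82; fold change = 2^-0.82 = 0.566
AT1G49977 has the largest |ΔΔCt| = 2.49.

5.618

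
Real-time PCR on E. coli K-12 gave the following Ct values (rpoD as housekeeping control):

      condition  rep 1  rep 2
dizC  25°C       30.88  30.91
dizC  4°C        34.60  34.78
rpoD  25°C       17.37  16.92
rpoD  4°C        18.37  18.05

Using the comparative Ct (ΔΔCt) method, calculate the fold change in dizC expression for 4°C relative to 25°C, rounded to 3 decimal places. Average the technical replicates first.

0.151

Mean Ct: dizC 25°C 30.895; dizC 4°C 34.690; rpoD 25°C 17.145; rpoD 4°C 18.210
ΔCt(25°C) = 30.895 − 17.145 = 13.750
ΔCt(4°C) = 34.690 − 18.210 = 16.480
ΔΔCt = 16.480 − 13.750 = 2.730
Fold change = 2^(−2.730) = 0.1507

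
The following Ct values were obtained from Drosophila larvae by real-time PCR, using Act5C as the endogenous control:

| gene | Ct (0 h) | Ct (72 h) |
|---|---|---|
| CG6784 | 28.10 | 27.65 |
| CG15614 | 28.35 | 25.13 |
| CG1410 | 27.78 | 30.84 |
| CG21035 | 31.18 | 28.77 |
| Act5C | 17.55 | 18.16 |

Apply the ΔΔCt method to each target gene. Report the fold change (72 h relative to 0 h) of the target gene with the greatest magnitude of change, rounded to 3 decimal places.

CG6784: ΔΔCt = (27.65−18.16) − (28.10−17.55) = 9.49 − 10.55 = -1.06; fold change = 2^1.06 = 2.085
CG15614: ΔΔCt = (25.13−18.16) − (28.35−17.55) = 6.97 − 10.80 = -3.83; fold change = 2^3.83 = 14.221
CG1410: ΔΔCt = (30.84−18.16) − (27.78−17.55) = 12.68 − 10.23 = 2.45; fold change = 2^-2.45 = 0.183
CG21035: ΔΔCt = (28.77−18.16) − (31.18−17.55) = 10.61 − 13.63 = -3.02; fold change = 2^3.02 = 8.112
CG15614 has the largest |ΔΔCt| = 3.83.

14.221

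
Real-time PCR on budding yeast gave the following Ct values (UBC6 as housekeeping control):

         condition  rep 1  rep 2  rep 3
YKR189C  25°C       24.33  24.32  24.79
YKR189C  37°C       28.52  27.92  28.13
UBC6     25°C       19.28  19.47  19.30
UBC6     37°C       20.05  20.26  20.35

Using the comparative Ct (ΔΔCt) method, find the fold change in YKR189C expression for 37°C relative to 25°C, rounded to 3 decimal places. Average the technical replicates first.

Mean Ct: YKR189C 25°C 24.480; YKR189C 37°C 28.190; UBC6 25°C 19.350; UBC6 37°C 20.220
ΔCt(25°C) = 24.480 − 19.350 = 5.130
ΔCt(37°C) = 28.190 − 20.220 = 7.970
ΔΔCt = 7.970 − 5.130 = 2.840
Fold change = 2^(−2.840) = 0.1397

0.140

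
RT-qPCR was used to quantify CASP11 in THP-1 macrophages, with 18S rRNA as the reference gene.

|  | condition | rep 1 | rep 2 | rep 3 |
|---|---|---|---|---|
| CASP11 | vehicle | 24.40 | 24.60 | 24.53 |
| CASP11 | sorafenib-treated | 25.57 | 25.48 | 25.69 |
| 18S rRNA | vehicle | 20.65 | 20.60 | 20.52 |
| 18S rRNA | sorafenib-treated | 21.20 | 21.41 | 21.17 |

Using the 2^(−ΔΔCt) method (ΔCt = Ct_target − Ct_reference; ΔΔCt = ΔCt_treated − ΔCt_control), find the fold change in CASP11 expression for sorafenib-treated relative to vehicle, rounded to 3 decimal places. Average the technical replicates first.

0.758

Mean Ct: CASP11 vehicle 24.510; CASP11 sorafenib-treated 25.580; 18S rRNA vehicle 20.590; 18S rRNA sorafenib-treated 21.260
ΔCt(vehicle) = 24.510 − 20.590 = 3.920
ΔCt(sorafenib-treated) = 25.580 − 21.260 = 4.320
ΔΔCt = 4.320 − 3.920 = 0.400
Fold change = 2^(−0.400) = 0.7579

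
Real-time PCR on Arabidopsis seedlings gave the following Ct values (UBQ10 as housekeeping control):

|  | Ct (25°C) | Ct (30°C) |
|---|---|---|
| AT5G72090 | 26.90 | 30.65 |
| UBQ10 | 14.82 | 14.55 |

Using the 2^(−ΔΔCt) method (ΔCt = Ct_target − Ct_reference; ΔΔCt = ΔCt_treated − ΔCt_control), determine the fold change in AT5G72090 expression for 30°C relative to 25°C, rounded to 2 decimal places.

ΔCt(25°C) = 26.900 − 14.820 = 12.080
ΔCt(30°C) = 30.650 − 14.550 = 16.100
ΔΔCt = 16.100 − 12.080 = 4.020
Fold change = 2^(−4.020) = 0.062

0.06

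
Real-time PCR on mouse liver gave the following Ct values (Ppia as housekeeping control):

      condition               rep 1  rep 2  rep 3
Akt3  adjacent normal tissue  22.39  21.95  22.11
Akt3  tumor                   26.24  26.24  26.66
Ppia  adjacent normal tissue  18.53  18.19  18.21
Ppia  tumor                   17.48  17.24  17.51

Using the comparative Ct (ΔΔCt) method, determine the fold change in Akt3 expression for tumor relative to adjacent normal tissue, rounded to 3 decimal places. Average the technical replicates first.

Mean Ct: Akt3 adjacent normal tissue 22.150; Akt3 tumor 26.380; Ppia adjacent normal tissue 18.310; Ppia tumor 17.410
ΔCt(adjacent normal tissue) = 22.150 − 18.310 = 3.840
ΔCt(tumor) = 26.380 − 17.410 = 8.970
ΔΔCt = 8.970 − 3.840 = 5.130
Fold change = 2^(−5.130) = 0.0286

0.029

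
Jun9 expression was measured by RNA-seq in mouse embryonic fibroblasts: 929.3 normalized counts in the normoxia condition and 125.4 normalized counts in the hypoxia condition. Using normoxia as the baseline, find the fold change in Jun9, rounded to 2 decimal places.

Fold change = 125.4 / 929.3 = 0.135
Jun9 is downregulated.

0.13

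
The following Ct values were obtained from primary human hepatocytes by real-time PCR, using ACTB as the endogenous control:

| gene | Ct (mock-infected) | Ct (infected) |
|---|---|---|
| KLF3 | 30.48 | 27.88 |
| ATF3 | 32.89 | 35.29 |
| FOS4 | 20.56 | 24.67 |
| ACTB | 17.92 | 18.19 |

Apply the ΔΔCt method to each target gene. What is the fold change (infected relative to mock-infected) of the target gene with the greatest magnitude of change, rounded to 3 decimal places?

KLF3: ΔΔCt = (27.88−18.19) − (30.48−17.92) = 9.69 − 12.56 = -2.87; fold change = 2^2.87 = 7.311
ATF3: ΔΔCt = (35.29−18.19) − (32.89−17.92) = 17.10 − 14.97 = 2.13; fold change = 2^-2.13 = 0.228
FOS4: ΔΔCt = (24.67−18.19) − (20.56−17.92) = 6.48 − 2.64 = 3.84; fold change = 2^-3.84 = 0.070
FOS4 has the largest |ΔΔCt| = 3.84.

0.070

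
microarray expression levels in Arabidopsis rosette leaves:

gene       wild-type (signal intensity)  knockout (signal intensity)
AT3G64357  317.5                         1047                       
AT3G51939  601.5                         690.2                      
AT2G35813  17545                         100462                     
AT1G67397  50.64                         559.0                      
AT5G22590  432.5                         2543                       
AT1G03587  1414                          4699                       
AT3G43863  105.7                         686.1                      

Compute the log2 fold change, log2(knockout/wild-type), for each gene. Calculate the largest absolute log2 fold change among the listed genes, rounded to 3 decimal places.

log2(1047/317.5) = 1.721  (AT3G64357)
log2(690.2/601.5) = 0.198  (AT3G51939)
log2(100462/17545) = 2.518  (AT2G35813)
log2(559.0/50.64) = 3.464  (AT1G67397)
log2(2543/432.5) = 2.556  (AT5G22590)
log2(4699/1414) = 1.733  (AT1G03587)
log2(686.1/105.7) = 2.698  (AT3G43863)
The largest magnitude belongs to AT1G67397.

3.464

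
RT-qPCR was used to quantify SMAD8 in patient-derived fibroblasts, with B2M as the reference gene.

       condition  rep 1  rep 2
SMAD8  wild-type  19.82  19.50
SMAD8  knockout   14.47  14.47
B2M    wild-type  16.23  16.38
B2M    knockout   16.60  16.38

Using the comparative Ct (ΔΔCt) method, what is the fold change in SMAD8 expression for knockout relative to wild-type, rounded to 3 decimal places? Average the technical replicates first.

Mean Ct: SMAD8 wild-type 19.660; SMAD8 knockout 14.470; B2M wild-type 16.305; B2M knockout 16.490
ΔCt(wild-type) = 19.660 − 16.305 = 3.355
ΔCt(knockout) = 14.470 − 16.490 = -2.020
ΔΔCt = -2.020 − 3.355 = -5.375
Fold change = 2^(−(-5.375)) = 2^5.375 = 41.4989

41.499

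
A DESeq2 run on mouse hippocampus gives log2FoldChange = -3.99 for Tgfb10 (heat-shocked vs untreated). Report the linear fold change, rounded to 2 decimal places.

0.06

Fold change = 2^(-3.99) = 0.063
That is, Tgfb10 drops to 6.3% of the untreated level.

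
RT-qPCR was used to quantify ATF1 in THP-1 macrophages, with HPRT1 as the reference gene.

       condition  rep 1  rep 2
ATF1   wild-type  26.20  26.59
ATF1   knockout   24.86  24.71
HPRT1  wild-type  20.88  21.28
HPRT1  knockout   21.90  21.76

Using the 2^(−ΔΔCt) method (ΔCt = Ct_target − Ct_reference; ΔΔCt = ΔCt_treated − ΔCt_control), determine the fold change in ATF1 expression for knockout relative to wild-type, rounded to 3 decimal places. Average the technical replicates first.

5.134

Mean Ct: ATF1 wild-type 26.395; ATF1 knockout 24.785; HPRT1 wild-type 21.080; HPRT1 knockout 21.830
ΔCt(wild-type) = 26.395 − 21.080 = 5.315
ΔCt(knockout) = 24.785 − 21.830 = 2.955
ΔΔCt = 2.955 − 5.315 = -2.360
Fold change = 2^(−(-2.360)) = 2^2.360 = 5.1337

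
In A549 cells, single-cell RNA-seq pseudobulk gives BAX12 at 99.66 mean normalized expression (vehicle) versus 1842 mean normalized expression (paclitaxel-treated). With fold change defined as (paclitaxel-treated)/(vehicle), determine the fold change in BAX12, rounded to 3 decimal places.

18.483

Fold change = 1842 / 99.66 = 18.4828
BAX12 is upregulated.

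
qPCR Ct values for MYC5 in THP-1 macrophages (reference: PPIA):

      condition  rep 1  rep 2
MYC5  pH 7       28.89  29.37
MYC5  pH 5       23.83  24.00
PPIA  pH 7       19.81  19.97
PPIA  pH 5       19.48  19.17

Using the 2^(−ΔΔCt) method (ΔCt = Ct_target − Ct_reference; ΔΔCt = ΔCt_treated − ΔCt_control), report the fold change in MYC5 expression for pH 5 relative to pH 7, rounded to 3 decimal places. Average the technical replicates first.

25.107

Mean Ct: MYC5 pH 7 29.130; MYC5 pH 5 23.915; PPIA pH 7 19.890; PPIA pH 5 19.325
ΔCt(pH 7) = 29.130 − 19.890 = 9.240
ΔCt(pH 5) = 23.915 − 19.325 = 4.590
ΔΔCt = 4.590 − 9.240 = -4.650
Fold change = 2^(−(-4.650)) = 2^4.650 = 25.1067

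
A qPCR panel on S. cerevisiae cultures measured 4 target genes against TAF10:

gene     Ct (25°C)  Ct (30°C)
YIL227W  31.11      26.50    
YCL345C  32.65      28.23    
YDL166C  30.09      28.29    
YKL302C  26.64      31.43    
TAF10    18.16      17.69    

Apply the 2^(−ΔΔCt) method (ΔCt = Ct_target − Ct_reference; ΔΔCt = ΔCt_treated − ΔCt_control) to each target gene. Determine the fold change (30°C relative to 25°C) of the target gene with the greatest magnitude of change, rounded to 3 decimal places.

YIL227W: ΔΔCt = (26.50−17.69) − (31.11−18.16) = 8.81 − 12.95 = -4.14; fold change = 2^4.14 = 17.630
YCL345C: ΔΔCt = (28.23−17.69) − (32.65−18.16) = 10.54 − 14.49 = -3.95; fold change = 2^3.95 = 15.455
YDL166C: ΔΔCt = (28.29−17.69) − (30.09−18.16) = 10.60 − 11.93 = -1.33; fold change = 2^1.33 = 2.514
YKL302C: ΔΔCt = (31.43−17.69) − (26.64−18.16) = 13.74 − 8.48 = 5.26; fold change = 2^-5.26 = 0.026
YKL302C has the largest |ΔΔCt| = 5.26.

0.026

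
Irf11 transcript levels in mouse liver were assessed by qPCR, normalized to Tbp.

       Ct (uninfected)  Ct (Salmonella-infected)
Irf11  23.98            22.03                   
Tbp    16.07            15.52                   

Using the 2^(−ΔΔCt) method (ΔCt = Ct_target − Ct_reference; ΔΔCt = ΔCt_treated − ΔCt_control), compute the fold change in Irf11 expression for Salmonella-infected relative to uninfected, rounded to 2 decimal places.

ΔCt(uninfected) = 23.980 − 16.070 = 7.910
ΔCt(Salmonella-infected) = 22.030 − 15.520 = 6.510
ΔΔCt = 6.510 − 7.910 = -1.400
Fold change = 2^(−(-1.400)) = 2^1.400 = 2.639

2.64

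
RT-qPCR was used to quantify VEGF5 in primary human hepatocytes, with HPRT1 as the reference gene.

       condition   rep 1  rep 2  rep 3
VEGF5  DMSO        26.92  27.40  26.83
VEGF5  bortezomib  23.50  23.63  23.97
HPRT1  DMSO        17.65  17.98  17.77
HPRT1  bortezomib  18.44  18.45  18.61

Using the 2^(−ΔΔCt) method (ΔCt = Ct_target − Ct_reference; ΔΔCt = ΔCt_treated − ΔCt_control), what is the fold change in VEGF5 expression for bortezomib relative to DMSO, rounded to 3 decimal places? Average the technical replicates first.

Mean Ct: VEGF5 DMSO 27.050; VEGF5 bortezomib 23.700; HPRT1 DMSO 17.800; HPRT1 bortezomib 18.500
ΔCt(DMSO) = 27.050 − 17.800 = 9.250
ΔCt(bortezomib) = 23.700 − 18.500 = 5.200
ΔΔCt = 5.200 − 9.250 = -4.050
Fold change = 2^(−(-4.050)) = 2^4.050 = 16.5642

16.564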